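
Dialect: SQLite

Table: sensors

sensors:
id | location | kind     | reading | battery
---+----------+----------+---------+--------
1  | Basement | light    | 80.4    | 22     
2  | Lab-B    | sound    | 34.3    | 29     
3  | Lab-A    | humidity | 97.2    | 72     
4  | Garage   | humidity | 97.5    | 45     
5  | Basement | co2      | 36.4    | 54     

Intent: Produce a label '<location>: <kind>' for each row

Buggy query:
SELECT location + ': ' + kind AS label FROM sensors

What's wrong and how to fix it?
Bug: SQLite uses || for string concatenation; + coerces text to numbers (yielding 0)

Fix: Use the || operator for string concatenation

Corrected query:
SELECT location || ': ' || kind AS label FROM sensors

Result:
label           
----------------
Basement: light 
Lab-B: sound    
Lab-A: humidity 
Garage: humidity
Basement: co2   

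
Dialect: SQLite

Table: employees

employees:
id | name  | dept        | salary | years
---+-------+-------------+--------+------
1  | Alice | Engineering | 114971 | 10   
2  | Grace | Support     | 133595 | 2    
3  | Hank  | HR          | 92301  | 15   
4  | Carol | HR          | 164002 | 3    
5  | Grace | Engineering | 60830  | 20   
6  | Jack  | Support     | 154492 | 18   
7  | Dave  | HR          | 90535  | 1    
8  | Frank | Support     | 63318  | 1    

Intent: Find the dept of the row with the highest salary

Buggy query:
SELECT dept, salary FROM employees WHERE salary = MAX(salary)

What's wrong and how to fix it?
Bug: MAX(salary) is an aggregate and cannot be used directly in WHERE

Fix: Wrap MAX in a scalar subquery so WHERE compares against a single value

Corrected query:
SELECT dept, salary FROM employees WHERE salary = (SELECT MAX(salary) FROM employees)

Result:
dept | salary
-----+-------
HR   | 164002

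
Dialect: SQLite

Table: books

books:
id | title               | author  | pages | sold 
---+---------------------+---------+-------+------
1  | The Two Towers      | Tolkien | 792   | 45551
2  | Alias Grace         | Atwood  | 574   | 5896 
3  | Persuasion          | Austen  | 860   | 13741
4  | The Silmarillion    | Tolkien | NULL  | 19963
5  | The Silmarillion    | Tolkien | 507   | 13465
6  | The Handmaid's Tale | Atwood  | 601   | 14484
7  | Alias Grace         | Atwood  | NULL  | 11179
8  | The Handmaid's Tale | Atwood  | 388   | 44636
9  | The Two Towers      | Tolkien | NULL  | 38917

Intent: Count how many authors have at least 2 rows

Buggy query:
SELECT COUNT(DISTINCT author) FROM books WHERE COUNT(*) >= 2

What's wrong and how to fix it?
Bug: COUNT(*) cannot appear in WHERE; the per-group count doesn't exist yet

Fix: Group first with HAVING COUNT(*) >= 2, then COUNT the resulting groups

Corrected query:
SELECT COUNT(*) FROM (SELECT author FROM books GROUP BY author HAVING COUNT(*) >= 2)

Result:
COUNT(*)
--------
2       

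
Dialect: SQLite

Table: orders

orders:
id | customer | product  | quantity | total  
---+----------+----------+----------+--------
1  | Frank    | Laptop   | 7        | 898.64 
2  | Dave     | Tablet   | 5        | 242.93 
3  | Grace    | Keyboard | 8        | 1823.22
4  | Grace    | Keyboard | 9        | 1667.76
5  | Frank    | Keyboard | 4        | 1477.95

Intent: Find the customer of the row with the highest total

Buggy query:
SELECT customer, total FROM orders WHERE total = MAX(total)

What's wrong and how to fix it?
Bug: WHERE is evaluated per row; an aggregate over the whole table isn't defined there

Fix: Use a subquery: WHERE total = (SELECT MAX(total) FROM orders)

Corrected query:
SELECT customer, total FROM orders WHERE total = (SELECT MAX(total) FROM orders)

Result:
customer | total  
---------+--------
Grace    | 1823.22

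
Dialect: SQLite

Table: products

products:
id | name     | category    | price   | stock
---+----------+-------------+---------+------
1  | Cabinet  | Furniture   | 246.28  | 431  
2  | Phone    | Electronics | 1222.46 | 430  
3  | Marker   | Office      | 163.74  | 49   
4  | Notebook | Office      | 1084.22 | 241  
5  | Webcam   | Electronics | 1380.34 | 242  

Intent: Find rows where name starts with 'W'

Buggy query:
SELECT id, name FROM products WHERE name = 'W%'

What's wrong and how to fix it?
Bug: Wildcards only work with LIKE; '=' treats '%' as a literal character

Fix: Replace '=' with LIKE so 'W%' is treated as a pattern

Corrected query:
SELECT id, name FROM products WHERE name LIKE 'W%'

Result:
id | name  
---+-------
5  | Webcam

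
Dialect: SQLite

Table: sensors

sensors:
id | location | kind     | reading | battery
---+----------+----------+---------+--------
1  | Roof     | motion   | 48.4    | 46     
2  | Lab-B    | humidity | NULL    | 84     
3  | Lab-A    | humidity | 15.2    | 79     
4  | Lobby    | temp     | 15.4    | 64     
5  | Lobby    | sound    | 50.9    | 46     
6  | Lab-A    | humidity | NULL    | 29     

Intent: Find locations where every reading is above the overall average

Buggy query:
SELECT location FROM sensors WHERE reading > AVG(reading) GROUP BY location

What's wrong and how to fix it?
Bug: AVG() is an aggregate; it can't sit directly in WHERE

Fix: Compute the overall average in a scalar subquery and compare each group's MIN against it in HAVING

Corrected query:
SELECT location FROM sensors GROUP BY location HAVING MIN(reading) > (SELECT AVG(reading) FROM sensors)

Result:
location
--------
Roof    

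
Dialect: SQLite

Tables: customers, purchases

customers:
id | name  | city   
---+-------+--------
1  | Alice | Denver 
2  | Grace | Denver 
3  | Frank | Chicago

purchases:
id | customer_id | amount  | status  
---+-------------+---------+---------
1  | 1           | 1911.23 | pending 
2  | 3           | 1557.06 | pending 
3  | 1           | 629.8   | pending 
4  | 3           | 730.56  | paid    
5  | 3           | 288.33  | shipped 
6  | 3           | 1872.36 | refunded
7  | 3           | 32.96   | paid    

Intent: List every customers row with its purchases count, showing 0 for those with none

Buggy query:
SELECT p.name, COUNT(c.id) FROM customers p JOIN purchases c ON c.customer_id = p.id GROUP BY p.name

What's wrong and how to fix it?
Bug: INNER JOIN drops customers rows that have no matching purchases rows

Fix: Use LEFT JOIN so parents without children still appear (COUNT(c.id) gives 0)

Corrected query:
SELECT p.name, COUNT(c.id) FROM customers p LEFT JOIN purchases c ON c.customer_id = p.id GROUP BY p.name

Result:
name  | COUNT(c.id)
------+------------
Alice | 2          
Frank | 5          
Grace | 0          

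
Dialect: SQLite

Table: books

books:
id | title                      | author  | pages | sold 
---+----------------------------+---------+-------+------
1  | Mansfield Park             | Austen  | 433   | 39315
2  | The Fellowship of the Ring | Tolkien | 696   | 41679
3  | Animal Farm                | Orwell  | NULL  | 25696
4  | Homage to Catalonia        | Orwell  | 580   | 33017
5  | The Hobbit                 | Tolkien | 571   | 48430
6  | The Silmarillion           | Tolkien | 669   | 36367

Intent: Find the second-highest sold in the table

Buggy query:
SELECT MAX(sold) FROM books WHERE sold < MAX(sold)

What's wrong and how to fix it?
Bug: The inner MAX is an aggregate inside WHERE, which is not allowed

Fix: Compute the overall MAX in a subquery, then take MAX of rows below it

Corrected query:
SELECT MAX(sold) FROM books WHERE sold < (SELECT MAX(sold) FROM books)

Result:
MAX(sold)
---------
41679    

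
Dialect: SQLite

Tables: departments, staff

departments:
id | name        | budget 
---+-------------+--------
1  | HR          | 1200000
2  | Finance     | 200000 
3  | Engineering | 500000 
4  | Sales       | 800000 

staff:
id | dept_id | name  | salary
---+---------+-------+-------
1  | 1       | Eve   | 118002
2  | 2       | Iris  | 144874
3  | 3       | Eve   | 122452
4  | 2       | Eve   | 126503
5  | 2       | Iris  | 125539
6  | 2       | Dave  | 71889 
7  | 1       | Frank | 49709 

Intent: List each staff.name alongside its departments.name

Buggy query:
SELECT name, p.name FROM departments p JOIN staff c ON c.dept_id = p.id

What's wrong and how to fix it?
Bug: Both tables have a 'name' column; the unqualified reference is ambiguous

Fix: Qualify the column with its table alias (c.name)

Corrected query:
SELECT c.name, p.name FROM departments p JOIN staff c ON c.dept_id = p.id

Result:
name  | name       
------+------------
Eve   | HR         
Iris  | Finance    
Eve   | Engineering
Eve   | Finance    
Iris  | Finance    
Dave  | Finance    
Frank | HR         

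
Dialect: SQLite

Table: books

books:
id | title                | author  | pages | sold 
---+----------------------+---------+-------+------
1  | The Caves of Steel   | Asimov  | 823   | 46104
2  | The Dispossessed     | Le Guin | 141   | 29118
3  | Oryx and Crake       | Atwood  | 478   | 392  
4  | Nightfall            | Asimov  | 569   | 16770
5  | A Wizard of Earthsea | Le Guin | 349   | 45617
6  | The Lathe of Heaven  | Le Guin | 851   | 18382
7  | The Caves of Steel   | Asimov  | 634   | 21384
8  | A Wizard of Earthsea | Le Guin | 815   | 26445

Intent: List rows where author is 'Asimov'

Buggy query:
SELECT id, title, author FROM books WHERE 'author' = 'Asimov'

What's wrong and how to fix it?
Bug: 'author' in single quotes is a string literal, not the column; the comparison is literal-vs-literal and never true

Fix: Remove the quotes around the column name (or use double quotes for an identifier)

Corrected query:
SELECT id, title, author FROM books WHERE author = 'Asimov'

Result:
id | title              | author
---+--------------------+-------
1  | The Caves of Steel | Asimov
4  | Nightfall          | Asimov
7  | The Caves of Steel | Asimov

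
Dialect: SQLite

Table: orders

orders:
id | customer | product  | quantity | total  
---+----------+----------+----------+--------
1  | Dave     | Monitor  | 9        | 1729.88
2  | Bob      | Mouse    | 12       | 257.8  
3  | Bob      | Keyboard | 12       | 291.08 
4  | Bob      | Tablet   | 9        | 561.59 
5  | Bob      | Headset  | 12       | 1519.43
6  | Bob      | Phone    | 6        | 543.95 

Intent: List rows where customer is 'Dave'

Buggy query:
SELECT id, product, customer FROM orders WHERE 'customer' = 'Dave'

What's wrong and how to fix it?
Bug: Single quotes denote string literals in SQL; the column name is being compared as a constant string

Fix: Reference the column as customer without single quotes

Corrected query:
SELECT id, product, customer FROM orders WHERE customer = 'Dave'

Result:
id | product | customer
---+---------+---------
1  | Monitor | Dave    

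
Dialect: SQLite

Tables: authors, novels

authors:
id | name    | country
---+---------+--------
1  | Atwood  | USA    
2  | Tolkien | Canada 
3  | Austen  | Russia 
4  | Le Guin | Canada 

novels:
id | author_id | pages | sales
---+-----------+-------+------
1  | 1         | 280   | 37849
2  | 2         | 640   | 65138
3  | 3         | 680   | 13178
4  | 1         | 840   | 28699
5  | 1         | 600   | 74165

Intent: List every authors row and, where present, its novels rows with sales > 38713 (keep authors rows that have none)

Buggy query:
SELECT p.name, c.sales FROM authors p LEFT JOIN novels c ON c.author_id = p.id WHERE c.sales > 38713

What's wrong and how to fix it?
Bug: Filtering c.sales in WHERE discards the NULL rows produced by LEFT JOIN, turning it into an inner join

Fix: Move the right-table condition into the ON clause so unmatched parents are kept

Corrected query:
SELECT p.name, c.sales FROM authors p LEFT JOIN novels c ON c.author_id = p.id AND c.sales > 38713

Result:
name    | sales
--------+------
Atwood  | 74165
Tolkien | 65138
Austen  | NULL 
Le Guin | NULL 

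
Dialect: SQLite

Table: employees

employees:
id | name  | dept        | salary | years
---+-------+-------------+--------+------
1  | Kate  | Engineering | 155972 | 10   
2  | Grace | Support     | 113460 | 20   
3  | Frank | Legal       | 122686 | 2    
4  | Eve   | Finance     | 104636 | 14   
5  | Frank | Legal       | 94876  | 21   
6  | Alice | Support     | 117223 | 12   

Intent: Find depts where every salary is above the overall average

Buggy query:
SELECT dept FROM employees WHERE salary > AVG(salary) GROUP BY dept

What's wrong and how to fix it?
Bug: WHERE evaluates per row before aggregation, so AVG() is unavailable

Fix: Compute the overall average in a scalar subquery and compare each group's MIN against it in HAVING

Corrected query:
SELECT dept FROM employees GROUP BY dept HAVING MIN(salary) > (SELECT AVG(salary) FROM employees)

Result:
dept       
-----------
Engineering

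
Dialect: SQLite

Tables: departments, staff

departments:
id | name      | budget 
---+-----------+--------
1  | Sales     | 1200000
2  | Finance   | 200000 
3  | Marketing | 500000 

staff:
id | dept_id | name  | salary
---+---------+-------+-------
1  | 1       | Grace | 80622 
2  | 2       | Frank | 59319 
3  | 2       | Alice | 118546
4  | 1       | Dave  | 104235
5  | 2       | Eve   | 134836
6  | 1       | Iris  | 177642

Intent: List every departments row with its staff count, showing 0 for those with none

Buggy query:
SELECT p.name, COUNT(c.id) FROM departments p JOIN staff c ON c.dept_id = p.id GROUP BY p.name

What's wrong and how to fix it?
Bug: INNER JOIN drops departments rows that have no matching staff rows

Fix: Use LEFT JOIN so parents without children still appear (COUNT(c.id) gives 0)

Corrected query:
SELECT p.name, COUNT(c.id) FROM departments p LEFT JOIN staff c ON c.dept_id = p.id GROUP BY p.name

Result:
name      | COUNT(c.id)
----------+------------
Finance   | 3          
Marketing | 0          
Sales     | 3          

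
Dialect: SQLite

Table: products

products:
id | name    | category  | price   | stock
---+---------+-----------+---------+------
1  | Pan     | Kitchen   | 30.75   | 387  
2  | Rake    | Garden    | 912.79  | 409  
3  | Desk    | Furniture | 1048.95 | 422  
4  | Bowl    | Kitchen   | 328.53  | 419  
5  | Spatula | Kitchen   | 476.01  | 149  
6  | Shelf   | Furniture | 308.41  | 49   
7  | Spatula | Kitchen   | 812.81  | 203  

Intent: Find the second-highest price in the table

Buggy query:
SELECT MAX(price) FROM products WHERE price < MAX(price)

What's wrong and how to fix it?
Bug: MAX(price) on the right of the comparison is an aggregate-in-WHERE error

Fix: Compute the overall MAX in a subquery, then take MAX of rows below it

Corrected query:
SELECT MAX(price) FROM products WHERE price < (SELECT MAX(price) FROM products)

Result:
MAX(price)
----------
912.79    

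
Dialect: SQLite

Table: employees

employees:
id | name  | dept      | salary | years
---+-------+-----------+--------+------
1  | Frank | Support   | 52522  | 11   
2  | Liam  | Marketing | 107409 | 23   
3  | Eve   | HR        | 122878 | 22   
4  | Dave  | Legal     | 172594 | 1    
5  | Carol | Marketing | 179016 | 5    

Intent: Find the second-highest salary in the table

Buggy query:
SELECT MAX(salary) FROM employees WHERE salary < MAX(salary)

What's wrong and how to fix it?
Bug: MAX(salary) on the right of the comparison is an aggregate-in-WHERE error

Fix: Compute the overall MAX in a subquery, then take MAX of rows below it

Corrected query:
SELECT MAX(salary) FROM employees WHERE salary < (SELECT MAX(salary) FROM employees)

Result:
MAX(salary)
-----------
172594     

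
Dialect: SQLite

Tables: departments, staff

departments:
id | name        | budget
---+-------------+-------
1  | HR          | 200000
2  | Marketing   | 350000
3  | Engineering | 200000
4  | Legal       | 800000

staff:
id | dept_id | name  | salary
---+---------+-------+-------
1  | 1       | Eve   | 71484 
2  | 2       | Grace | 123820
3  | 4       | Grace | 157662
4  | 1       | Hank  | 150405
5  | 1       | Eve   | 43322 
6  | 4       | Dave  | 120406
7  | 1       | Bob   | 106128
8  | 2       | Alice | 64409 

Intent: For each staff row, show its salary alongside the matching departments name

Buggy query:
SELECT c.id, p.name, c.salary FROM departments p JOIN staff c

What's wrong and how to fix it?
Bug: Missing join condition: each staff row is matched to all departments rows instead of just its own

Fix: Add ON c.dept_id = p.id to the JOIN

Corrected query:
SELECT c.id, p.name, c.salary FROM departments p JOIN staff c ON c.dept_id = p.id

Result:
id | name      | salary
---+-----------+-------
1  | HR        | 71484 
2  | Marketing | 123820
3  | Legal     | 157662
4  | HR        | 150405
5  | HR        | 43322 
6  | Legal     | 120406
7  | HR        | 106128
8  | Marketing | 64409 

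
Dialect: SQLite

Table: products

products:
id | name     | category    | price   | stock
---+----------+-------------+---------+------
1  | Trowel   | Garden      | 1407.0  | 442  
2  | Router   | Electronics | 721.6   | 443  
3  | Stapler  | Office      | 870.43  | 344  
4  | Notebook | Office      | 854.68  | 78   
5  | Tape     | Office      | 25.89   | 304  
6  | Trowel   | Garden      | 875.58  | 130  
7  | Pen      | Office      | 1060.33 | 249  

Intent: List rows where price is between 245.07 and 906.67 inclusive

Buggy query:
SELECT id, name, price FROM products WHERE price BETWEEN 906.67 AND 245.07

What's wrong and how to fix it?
Bug: BETWEEN expects the lower bound first; with 906.67 AND 245.07 the range is empty

Fix: Write BETWEEN 245.07 AND 906.67

Corrected query:
SELECT id, name, price FROM products WHERE price BETWEEN 245.07 AND 906.67

Result:
id | name     | price 
---+----------+-------
2  | Router   | 721.6 
3  | Stapler  | 870.43
4  | Notebook | 854.68
6  | Trowel   | 875.58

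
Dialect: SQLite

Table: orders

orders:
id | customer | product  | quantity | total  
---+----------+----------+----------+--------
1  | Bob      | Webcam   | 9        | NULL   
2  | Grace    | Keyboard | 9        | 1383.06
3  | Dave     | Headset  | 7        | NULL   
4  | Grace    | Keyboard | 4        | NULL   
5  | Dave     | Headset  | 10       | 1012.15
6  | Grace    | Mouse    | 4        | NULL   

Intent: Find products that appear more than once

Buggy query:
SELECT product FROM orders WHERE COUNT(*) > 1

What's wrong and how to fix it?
Bug: COUNT(*) is an aggregate and cannot be used in WHERE

Fix: GROUP BY product, then filter groups with HAVING COUNT(*) > 1

Corrected query:
SELECT product FROM orders GROUP BY product HAVING COUNT(*) > 1

Result:
product 
--------
Headset 
Keyboard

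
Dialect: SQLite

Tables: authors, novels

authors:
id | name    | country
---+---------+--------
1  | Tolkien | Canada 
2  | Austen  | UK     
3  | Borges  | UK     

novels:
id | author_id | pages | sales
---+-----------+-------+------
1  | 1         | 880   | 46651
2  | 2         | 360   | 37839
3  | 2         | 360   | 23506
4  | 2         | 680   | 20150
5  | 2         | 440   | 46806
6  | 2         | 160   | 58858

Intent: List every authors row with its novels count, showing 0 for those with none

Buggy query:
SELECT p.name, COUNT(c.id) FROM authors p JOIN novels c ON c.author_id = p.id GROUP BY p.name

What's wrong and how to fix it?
Bug: INNER JOIN drops authors rows that have no matching novels rows

Fix: Use LEFT JOIN so parents without children still appear (COUNT(c.id) gives 0)

Corrected query:
SELECT p.name, COUNT(c.id) FROM authors p LEFT JOIN novels c ON c.author_id = p.id GROUP BY p.name

Result:
name    | COUNT(c.id)
--------+------------
Austen  | 5          
Borges  | 0          
Tolkien | 1          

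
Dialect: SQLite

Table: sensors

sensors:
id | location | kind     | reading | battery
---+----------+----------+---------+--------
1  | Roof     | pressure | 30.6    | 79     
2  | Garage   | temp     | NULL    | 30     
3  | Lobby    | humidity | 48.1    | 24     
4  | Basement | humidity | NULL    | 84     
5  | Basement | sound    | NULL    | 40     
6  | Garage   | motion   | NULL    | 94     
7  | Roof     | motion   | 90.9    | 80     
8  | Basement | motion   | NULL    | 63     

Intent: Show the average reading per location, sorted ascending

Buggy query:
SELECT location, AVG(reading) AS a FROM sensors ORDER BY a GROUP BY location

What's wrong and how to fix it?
Bug: GROUP BY must precede ORDER BY

Fix: Move ORDER BY to the end, after GROUP BY

Corrected query:
SELECT location, AVG(reading) AS a FROM sensors GROUP BY location ORDER BY a

Result:
location | a    
---------+------
Basement | NULL 
Garage   | NULL 
Lobby    | 48.1 
Roof     | 60.75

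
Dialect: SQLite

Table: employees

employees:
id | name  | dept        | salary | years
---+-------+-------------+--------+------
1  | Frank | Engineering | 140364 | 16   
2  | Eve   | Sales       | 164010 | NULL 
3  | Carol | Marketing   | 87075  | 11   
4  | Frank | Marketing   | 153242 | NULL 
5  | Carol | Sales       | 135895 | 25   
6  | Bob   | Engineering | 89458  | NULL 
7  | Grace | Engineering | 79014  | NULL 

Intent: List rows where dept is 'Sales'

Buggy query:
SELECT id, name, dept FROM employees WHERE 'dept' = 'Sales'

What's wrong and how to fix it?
Bug: Single quotes denote string literals in SQL; the column name is being compared as a constant string

Fix: Reference the column as dept without single quotes

Corrected query:
SELECT id, name, dept FROM employees WHERE dept = 'Sales'

Result:
id | name  | dept 
---+-------+------
2  | Eve   | Sales
5  | Carol | Sales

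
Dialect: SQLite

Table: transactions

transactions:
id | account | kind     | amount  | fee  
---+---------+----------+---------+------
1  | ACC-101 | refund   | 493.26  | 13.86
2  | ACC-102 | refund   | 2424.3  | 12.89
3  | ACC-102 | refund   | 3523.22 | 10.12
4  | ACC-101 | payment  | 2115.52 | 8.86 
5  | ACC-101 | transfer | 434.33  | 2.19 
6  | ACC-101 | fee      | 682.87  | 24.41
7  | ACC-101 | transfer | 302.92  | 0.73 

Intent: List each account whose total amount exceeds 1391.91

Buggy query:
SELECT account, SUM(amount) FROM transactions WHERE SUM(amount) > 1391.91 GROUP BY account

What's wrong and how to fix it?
Bug: WHERE runs before GROUP BY, so aggregates aren't available there

Fix: Move the aggregate condition to a HAVING clause

Corrected query:
SELECT account, SUM(amount) FROM transactions GROUP BY account HAVING SUM(amount) > 1391.91

Result:
account | SUM(amount)
--------+------------
ACC-101 | 4028.9     
ACC-102 | 5947.52    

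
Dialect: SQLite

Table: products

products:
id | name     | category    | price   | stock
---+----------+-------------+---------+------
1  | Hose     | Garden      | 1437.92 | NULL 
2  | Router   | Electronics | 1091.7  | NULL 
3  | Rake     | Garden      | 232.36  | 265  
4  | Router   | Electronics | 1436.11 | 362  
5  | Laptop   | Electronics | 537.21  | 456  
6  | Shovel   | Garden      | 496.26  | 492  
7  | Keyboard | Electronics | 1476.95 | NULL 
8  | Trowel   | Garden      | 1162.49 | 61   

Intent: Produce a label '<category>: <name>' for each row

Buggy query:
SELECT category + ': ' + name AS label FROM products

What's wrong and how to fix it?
Bug: '+' is numeric addition; on text columns SQLite converts them to 0 instead of concatenating

Fix: Replace + with || to concatenate text

Corrected query:
SELECT category || ': ' || name AS label FROM products

Result:
label                
---------------------
Garden: Hose         
Electronics: Router  
Garden: Rake         
Electronics: Router  
Electronics: Laptop  
Garden: Shovel       
Electronics: Keyboard
Garden: Trowel       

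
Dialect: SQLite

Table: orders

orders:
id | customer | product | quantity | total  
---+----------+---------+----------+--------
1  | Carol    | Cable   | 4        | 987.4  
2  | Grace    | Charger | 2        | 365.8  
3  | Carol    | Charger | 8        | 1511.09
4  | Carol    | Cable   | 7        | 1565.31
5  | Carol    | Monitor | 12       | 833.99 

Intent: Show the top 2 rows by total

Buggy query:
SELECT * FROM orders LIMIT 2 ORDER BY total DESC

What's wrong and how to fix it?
Bug: ORDER BY cannot follow LIMIT; LIMIT is the final clause

Fix: Swap the clauses: ORDER BY first, then LIMIT

Corrected query:
SELECT * FROM orders ORDER BY total DESC LIMIT 2

Result:
id | customer | product | quantity | total  
---+----------+---------+----------+--------
4  | Carol    | Cable   | 7        | 1565.31
3  | Carol    | Charger | 8        | 1511.09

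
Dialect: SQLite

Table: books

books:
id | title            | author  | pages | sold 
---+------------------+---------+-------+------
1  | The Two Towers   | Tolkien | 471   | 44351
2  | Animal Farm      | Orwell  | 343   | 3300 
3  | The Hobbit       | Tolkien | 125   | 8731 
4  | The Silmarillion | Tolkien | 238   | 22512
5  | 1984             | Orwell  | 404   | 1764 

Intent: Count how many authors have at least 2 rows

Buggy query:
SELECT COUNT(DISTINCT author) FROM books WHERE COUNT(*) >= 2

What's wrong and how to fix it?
Bug: COUNT(*) cannot appear in WHERE; the per-group count doesn't exist yet

Fix: Use a subquery that GROUPs and filters with HAVING, then count its rows

Corrected query:
SELECT COUNT(*) FROM (SELECT author FROM books GROUP BY author HAVING COUNT(*) >= 2)

Result:
COUNT(*)
--------
2       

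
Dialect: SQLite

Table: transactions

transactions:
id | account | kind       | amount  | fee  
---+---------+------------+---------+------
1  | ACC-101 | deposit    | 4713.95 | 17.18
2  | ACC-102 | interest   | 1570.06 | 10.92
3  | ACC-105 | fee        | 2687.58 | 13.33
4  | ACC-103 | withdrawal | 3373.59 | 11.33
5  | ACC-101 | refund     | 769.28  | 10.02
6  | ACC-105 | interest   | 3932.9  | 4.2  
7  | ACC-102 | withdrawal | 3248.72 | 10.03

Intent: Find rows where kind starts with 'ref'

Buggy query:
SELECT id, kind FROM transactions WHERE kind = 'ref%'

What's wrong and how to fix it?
Bug: Wildcards only work with LIKE; '=' treats '%' as a literal character

Fix: Use LIKE for wildcard pattern matching

Corrected query:
SELECT id, kind FROM transactions WHERE kind LIKE 'ref%'

Result:
id | kind  
---+-------
5  | refund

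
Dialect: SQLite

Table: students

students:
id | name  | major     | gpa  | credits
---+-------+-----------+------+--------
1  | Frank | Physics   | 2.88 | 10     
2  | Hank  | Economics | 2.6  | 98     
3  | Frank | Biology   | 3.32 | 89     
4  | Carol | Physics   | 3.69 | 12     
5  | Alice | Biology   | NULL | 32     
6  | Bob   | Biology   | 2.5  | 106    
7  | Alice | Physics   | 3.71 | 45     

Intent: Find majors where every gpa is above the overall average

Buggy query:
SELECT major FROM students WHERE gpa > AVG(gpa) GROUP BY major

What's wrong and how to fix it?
Bug: AVG() is an aggregate; it can't sit directly in WHERE

Fix: Compute the overall average in a scalar subquery and compare each group's MIN against it in HAVING

Corrected query:
SELECT major FROM students GROUP BY major HAVING MIN(gpa) > (SELECT AVG(gpa) FROM students)

Result:
(no rows)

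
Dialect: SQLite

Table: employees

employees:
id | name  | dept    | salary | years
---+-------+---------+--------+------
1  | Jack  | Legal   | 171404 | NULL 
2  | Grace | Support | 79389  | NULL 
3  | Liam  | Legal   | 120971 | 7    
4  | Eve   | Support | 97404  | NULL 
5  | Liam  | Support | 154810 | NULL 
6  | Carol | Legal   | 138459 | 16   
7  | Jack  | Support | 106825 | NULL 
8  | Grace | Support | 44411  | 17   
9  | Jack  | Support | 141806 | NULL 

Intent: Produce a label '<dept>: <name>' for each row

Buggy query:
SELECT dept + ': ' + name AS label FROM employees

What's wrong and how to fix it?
Bug: '+' is numeric addition; on text columns SQLite converts them to 0 instead of concatenating

Fix: Replace + with || to concatenate text

Corrected query:
SELECT dept || ': ' || name AS label FROM employees

Result:
label         
--------------
Legal: Jack   
Support: Grace
Legal: Liam   
Support: Eve  
Support: Liam 
Legal: Carol  
Support: Jack 
Support: Grace
Support: Jack 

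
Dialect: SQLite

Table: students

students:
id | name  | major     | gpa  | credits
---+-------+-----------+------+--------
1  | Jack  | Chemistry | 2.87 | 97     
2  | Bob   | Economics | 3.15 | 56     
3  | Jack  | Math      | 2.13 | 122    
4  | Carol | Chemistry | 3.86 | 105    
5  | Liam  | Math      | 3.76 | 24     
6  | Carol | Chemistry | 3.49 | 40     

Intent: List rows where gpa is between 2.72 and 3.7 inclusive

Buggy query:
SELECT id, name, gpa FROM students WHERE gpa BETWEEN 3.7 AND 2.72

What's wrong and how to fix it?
Bug: The bounds are reversed; BETWEEN a AND b requires a <= b to match anything

Fix: Swap the bounds so the smaller value comes first

Corrected query:
SELECT id, name, gpa FROM students WHERE gpa BETWEEN 2.72 AND 3.7

Result:
id | name  | gpa 
---+-------+-----
1  | Jack  | 2.87
2  | Bob   | 3.15
6  | Carol | 3.49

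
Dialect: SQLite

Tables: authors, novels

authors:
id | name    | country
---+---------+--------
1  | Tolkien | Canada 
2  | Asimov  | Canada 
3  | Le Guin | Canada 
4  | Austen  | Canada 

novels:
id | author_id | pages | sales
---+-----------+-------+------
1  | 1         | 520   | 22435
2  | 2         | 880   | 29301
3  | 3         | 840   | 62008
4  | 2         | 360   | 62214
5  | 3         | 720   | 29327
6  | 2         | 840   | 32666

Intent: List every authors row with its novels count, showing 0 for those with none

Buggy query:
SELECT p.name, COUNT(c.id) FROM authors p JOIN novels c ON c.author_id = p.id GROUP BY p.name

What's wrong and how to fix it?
Bug: An inner join excludes parents with zero children

Fix: Switch to LEFT JOIN to retain unmatched parent rows

Corrected query:
SELECT p.name, COUNT(c.id) FROM authors p LEFT JOIN novels c ON c.author_id = p.id GROUP BY p.name

Result:
name    | COUNT(c.id)
--------+------------
Asimov  | 3          
Austen  | 0          
Le Guin | 2          
Tolkien | 1          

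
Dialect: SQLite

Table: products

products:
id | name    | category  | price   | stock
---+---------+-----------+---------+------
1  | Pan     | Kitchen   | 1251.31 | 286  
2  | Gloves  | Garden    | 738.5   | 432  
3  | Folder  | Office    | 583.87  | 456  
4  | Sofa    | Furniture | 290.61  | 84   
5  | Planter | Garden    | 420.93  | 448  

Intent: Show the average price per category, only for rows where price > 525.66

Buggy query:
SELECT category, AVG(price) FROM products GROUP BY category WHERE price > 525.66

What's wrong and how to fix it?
Bug: Row-level WHERE must come before GROUP BY in the clause order

Fix: Move the WHERE clause before GROUP BY

Corrected query:
SELECT category, AVG(price) FROM products WHERE price > 525.66 GROUP BY category

Result:
category | AVG(price)
---------+-----------
Garden   | 738.5     
Kitchen  | 1251.31   
Office   | 583.87    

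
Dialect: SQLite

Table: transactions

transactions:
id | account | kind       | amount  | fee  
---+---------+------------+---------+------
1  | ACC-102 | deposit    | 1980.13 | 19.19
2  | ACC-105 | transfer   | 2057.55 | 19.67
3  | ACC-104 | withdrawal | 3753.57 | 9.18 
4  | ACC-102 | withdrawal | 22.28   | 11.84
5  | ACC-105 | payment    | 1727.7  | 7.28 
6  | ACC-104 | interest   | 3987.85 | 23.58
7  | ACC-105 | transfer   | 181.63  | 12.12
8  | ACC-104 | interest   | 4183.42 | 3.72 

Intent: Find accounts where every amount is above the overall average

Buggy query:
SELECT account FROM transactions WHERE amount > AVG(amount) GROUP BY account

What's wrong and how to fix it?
Bug: WHERE evaluates per row before aggregation, so AVG() is unavailable

Fix: Compute the overall average in a scalar subquery and compare each group's MIN against it in HAVING

Corrected query:
SELECT account FROM transactions GROUP BY account HAVING MIN(amount) > (SELECT AVG(amount) FROM transactions)

Result:
account
-------
ACC-104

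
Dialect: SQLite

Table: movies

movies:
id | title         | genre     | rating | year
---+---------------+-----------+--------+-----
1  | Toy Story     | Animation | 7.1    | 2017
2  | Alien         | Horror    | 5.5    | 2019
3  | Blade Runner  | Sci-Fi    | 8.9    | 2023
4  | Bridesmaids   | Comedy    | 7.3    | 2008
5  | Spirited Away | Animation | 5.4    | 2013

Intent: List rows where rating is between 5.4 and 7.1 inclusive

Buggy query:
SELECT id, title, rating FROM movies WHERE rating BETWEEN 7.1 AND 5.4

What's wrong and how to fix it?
Bug: BETWEEN expects the lower bound first; with 7.1 AND 5.4 the range is empty

Fix: Write BETWEEN 5.4 AND 7.1

Corrected query:
SELECT id, title, rating FROM movies WHERE rating BETWEEN 5.4 AND 7.1

Result:
id | title         | rating
---+---------------+-------
1  | Toy Story     | 7.1   
2  | Alien         | 5.5   
5  | Spirited Away | 5.4   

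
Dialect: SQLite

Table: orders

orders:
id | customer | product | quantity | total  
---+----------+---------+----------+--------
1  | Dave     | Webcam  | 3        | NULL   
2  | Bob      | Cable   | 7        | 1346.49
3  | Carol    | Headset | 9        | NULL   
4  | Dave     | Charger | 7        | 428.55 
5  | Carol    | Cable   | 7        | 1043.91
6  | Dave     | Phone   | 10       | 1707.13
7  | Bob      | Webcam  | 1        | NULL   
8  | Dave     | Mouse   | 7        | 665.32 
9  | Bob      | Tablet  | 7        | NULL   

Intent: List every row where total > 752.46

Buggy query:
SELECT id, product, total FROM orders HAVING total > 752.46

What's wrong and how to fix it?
Bug: This is a non-aggregate query (no GROUP BY, no aggregates), so in SQLite the HAVING clause is invalid here; a row-level condition belongs in WHERE

Fix: Replace HAVING with WHERE since the condition applies to individual rows

Corrected query:
SELECT id, product, total FROM orders WHERE total > 752.46

Result:
id | product | total  
---+---------+--------
2  | Cable   | 1346.49
5  | Cable   | 1043.91
6  | Phone   | 1707.13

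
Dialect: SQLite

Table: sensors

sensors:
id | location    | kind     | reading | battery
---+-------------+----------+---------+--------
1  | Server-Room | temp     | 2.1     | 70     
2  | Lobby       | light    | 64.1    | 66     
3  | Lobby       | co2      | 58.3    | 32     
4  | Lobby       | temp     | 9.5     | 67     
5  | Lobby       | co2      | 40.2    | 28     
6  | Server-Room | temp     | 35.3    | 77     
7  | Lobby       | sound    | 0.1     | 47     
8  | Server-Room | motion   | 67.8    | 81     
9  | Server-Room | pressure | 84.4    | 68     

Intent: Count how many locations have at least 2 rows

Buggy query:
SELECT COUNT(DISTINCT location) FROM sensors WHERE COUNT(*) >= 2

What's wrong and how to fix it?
Bug: COUNT(*) cannot appear in WHERE; the per-group count doesn't exist yet

Fix: Group first with HAVING COUNT(*) >= 2, then COUNT the resulting groups

Corrected query:
SELECT COUNT(*) FROM (SELECT location FROM sensors GROUP BY location HAVING COUNT(*) >= 2)

Result:
COUNT(*)
--------
2       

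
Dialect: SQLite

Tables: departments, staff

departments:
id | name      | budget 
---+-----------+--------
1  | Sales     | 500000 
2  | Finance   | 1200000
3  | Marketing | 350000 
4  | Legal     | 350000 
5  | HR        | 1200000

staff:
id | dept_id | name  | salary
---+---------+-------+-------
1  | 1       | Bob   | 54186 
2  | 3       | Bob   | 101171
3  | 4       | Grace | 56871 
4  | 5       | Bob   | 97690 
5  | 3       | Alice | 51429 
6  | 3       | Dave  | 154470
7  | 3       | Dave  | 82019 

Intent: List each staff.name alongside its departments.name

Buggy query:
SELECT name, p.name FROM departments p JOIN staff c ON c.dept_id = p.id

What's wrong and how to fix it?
Bug: Both tables have a 'name' column; the unqualified reference is ambiguous

Fix: Prefix ambiguous columns with the table alias

Corrected query:
SELECT c.name, p.name FROM departments p JOIN staff c ON c.dept_id = p.id

Result:
name  | name     
------+----------
Bob   | Sales    
Bob   | Marketing
Grace | Legal    
Bob   | HR       
Alice | Marketing
Dave  | Marketing
Dave  | Marketing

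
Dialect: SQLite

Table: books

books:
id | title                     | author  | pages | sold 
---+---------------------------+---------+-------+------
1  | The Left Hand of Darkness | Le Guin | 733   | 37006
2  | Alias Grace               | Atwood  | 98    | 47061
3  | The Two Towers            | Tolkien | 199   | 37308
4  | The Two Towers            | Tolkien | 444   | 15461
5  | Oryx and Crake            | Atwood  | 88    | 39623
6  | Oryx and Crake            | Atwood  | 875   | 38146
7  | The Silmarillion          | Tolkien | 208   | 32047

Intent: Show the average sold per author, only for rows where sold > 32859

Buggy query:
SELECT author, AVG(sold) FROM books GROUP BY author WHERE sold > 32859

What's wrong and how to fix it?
Bug: Row-level WHERE must come before GROUP BY in the clause order

Fix: Place WHERE between FROM and GROUP BY

Corrected query:
SELECT author, AVG(sold) FROM books WHERE sold > 32859 GROUP BY author

Result:
author  | AVG(sold)
--------+----------
Atwood  | 41610    
Le Guin | 37006    
Tolkien | 37308    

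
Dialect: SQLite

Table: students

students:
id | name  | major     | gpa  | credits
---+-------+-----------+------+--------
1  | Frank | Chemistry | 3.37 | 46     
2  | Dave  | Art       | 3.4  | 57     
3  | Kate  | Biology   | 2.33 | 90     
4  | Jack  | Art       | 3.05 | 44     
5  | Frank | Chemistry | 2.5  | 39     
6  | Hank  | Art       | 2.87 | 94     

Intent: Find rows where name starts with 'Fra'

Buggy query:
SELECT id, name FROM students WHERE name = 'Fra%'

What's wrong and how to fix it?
Bug: '=' compares the literal string including the % character; pattern matching needs LIKE

Fix: Use LIKE for wildcard pattern matching

Corrected query:
SELECT id, name FROM students WHERE name LIKE 'Fra%'

Result:
id | name 
---+------
1  | Frank
5  | Frank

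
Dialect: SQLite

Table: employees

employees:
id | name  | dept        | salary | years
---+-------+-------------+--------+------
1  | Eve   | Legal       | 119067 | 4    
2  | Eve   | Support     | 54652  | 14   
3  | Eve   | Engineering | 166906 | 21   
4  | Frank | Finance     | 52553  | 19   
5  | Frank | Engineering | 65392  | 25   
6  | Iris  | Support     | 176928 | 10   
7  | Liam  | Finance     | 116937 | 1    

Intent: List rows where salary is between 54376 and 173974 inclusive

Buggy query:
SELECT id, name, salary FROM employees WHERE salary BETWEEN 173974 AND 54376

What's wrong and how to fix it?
Bug: The bounds are reversed; BETWEEN a AND b requires a <= b to match anything

Fix: Write BETWEEN 54376 AND 173974

Corrected query:
SELECT id, name, salary FROM employees WHERE salary BETWEEN 54376 AND 173974

Result:
id | name  | salary
---+-------+-------
1  | Eve   | 119067
2  | Eve   | 54652 
3  | Eve   | 166906
5  | Frank | 65392 
7  | Liam  | 116937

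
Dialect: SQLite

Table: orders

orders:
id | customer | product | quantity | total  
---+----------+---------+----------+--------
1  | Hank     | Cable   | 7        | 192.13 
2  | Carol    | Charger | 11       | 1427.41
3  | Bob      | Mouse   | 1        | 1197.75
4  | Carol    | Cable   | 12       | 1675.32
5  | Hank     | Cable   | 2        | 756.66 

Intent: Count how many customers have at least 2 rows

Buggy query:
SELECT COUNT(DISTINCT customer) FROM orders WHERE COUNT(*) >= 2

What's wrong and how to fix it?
Bug: WHERE filters individual rows, not groups, so a group-level COUNT is invalid there

Fix: Use a subquery that GROUPs and filters with HAVING, then count its rows

Corrected query:
SELECT COUNT(*) FROM (SELECT customer FROM orders GROUP BY customer HAVING COUNT(*) >= 2)

Result:
COUNT(*)
--------
2       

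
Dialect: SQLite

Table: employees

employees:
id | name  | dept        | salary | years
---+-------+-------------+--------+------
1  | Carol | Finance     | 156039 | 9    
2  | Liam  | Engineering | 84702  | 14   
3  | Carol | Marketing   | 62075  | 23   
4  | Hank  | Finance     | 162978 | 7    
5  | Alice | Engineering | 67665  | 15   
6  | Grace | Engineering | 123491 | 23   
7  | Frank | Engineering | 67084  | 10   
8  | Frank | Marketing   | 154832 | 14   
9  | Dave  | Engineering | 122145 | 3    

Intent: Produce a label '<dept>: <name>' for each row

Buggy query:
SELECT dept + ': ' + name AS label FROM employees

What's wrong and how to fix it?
Bug: '+' is numeric addition; on text columns SQLite converts them to 0 instead of concatenating

Fix: Replace + with || to concatenate text

Corrected query:
SELECT dept || ': ' || name AS label FROM employees

Result:
label             
------------------
Finance: Carol    
Engineering: Liam 
Marketing: Carol  
Finance: Hank     
Engineering: Alice
Engineering: Grace
Engineering: Frank
Marketing: Frank  
Engineering: Dave 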